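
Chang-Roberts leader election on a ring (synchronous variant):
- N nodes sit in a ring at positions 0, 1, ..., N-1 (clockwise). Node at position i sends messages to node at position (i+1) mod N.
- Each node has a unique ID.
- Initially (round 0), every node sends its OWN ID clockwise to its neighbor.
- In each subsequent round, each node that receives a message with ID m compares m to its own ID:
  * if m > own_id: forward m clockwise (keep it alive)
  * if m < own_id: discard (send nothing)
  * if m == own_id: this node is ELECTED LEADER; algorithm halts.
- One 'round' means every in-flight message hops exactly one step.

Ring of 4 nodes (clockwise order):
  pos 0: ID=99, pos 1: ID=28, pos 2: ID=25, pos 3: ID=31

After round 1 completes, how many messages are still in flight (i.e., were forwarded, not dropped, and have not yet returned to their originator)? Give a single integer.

Round 1: pos1(id28) recv 99: fwd; pos2(id25) recv 28: fwd; pos3(id31) recv 25: drop; pos0(id99) recv 31: drop
After round 1: 2 messages still in flight

Answer: 2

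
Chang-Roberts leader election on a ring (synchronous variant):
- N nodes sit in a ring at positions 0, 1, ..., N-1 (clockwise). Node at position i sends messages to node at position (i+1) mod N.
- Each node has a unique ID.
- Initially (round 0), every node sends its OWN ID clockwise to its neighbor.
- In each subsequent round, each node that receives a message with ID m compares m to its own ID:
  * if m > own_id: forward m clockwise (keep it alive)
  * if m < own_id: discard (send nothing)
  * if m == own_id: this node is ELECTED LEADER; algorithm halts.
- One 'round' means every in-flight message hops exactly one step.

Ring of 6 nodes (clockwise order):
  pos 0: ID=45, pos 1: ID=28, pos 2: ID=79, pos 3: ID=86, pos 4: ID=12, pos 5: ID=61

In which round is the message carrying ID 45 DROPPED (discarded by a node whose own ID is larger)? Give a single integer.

Answer: 2

Derivation:
Round 1: pos1(id28) recv 45: fwd; pos2(id79) recv 28: drop; pos3(id86) recv 79: drop; pos4(id12) recv 86: fwd; pos5(id61) recv 12: drop; pos0(id45) recv 61: fwd
Round 2: pos2(id79) recv 45: drop; pos5(id61) recv 86: fwd; pos1(id28) recv 61: fwd
Round 3: pos0(id45) recv 86: fwd; pos2(id79) recv 61: drop
Round 4: pos1(id28) recv 86: fwd
Round 5: pos2(id79) recv 86: fwd
Round 6: pos3(id86) recv 86: ELECTED
Message ID 45 originates at pos 0; dropped at pos 2 in round 2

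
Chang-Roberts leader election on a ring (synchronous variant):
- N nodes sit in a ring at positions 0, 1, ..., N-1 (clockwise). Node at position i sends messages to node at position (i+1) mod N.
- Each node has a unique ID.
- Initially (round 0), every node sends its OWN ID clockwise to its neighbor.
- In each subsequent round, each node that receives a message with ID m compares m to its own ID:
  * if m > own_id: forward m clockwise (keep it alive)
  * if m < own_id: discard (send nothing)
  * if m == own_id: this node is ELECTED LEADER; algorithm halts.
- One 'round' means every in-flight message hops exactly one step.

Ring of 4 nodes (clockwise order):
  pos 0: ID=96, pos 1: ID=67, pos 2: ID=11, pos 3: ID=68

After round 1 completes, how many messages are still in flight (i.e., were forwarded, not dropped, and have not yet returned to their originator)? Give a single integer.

Round 1: pos1(id67) recv 96: fwd; pos2(id11) recv 67: fwd; pos3(id68) recv 11: drop; pos0(id96) recv 68: drop
After round 1: 2 messages still in flight

Answer: 2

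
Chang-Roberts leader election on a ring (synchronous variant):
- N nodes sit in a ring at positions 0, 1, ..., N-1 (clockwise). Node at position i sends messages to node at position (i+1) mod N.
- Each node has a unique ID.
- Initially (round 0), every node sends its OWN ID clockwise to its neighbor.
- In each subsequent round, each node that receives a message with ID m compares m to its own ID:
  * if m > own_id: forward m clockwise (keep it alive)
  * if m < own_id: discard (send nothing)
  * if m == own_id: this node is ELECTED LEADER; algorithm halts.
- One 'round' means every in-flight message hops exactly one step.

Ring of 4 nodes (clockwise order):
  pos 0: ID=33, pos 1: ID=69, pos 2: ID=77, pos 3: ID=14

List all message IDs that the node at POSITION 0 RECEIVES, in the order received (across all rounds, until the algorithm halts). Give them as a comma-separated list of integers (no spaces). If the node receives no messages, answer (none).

Answer: 14,77

Derivation:
Round 1: pos1(id69) recv 33: drop; pos2(id77) recv 69: drop; pos3(id14) recv 77: fwd; pos0(id33) recv 14: drop
Round 2: pos0(id33) recv 77: fwd
Round 3: pos1(id69) recv 77: fwd
Round 4: pos2(id77) recv 77: ELECTED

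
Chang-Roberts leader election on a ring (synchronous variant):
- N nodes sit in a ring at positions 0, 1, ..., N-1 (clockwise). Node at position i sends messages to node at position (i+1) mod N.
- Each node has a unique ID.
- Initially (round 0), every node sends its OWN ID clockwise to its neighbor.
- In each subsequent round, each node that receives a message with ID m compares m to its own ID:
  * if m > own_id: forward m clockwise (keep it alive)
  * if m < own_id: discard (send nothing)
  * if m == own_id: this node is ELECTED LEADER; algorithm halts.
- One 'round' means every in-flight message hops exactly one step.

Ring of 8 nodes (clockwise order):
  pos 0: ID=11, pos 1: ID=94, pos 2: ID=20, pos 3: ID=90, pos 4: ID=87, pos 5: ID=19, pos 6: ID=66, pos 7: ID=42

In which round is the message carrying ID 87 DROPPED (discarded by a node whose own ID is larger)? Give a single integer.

Answer: 5

Derivation:
Round 1: pos1(id94) recv 11: drop; pos2(id20) recv 94: fwd; pos3(id90) recv 20: drop; pos4(id87) recv 90: fwd; pos5(id19) recv 87: fwd; pos6(id66) recv 19: drop; pos7(id42) recv 66: fwd; pos0(id11) recv 42: fwd
Round 2: pos3(id90) recv 94: fwd; pos5(id19) recv 90: fwd; pos6(id66) recv 87: fwd; pos0(id11) recv 66: fwd; pos1(id94) recv 42: drop
Round 3: pos4(id87) recv 94: fwd; pos6(id66) recv 90: fwd; pos7(id42) recv 87: fwd; pos1(id94) recv 66: drop
Round 4: pos5(id19) recv 94: fwd; pos7(id42) recv 90: fwd; pos0(id11) recv 87: fwd
Round 5: pos6(id66) recv 94: fwd; pos0(id11) recv 90: fwd; pos1(id94) recv 87: drop
Round 6: pos7(id42) recv 94: fwd; pos1(id94) recv 90: drop
Round 7: pos0(id11) recv 94: fwd
Round 8: pos1(id94) recv 94: ELECTED
Message ID 87 originates at pos 4; dropped at pos 1 in round 5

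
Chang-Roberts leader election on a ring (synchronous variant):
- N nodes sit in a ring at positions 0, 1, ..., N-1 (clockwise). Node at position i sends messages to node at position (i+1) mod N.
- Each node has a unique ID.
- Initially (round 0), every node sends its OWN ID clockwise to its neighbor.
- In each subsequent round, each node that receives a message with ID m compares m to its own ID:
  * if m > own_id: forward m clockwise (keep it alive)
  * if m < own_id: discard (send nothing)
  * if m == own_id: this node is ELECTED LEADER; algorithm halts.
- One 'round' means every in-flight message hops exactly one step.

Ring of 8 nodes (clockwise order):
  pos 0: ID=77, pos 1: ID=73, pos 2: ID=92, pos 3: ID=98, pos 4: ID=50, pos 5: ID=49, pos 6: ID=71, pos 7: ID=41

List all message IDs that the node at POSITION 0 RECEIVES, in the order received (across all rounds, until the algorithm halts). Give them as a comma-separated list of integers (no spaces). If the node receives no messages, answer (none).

Answer: 41,71,98

Derivation:
Round 1: pos1(id73) recv 77: fwd; pos2(id92) recv 73: drop; pos3(id98) recv 92: drop; pos4(id50) recv 98: fwd; pos5(id49) recv 50: fwd; pos6(id71) recv 49: drop; pos7(id41) recv 71: fwd; pos0(id77) recv 41: drop
Round 2: pos2(id92) recv 77: drop; pos5(id49) recv 98: fwd; pos6(id71) recv 50: drop; pos0(id77) recv 71: drop
Round 3: pos6(id71) recv 98: fwd
Round 4: pos7(id41) recv 98: fwd
Round 5: pos0(id77) recv 98: fwd
Round 6: pos1(id73) recv 98: fwd
Round 7: pos2(id92) recv 98: fwd
Round 8: pos3(id98) recv 98: ELECTED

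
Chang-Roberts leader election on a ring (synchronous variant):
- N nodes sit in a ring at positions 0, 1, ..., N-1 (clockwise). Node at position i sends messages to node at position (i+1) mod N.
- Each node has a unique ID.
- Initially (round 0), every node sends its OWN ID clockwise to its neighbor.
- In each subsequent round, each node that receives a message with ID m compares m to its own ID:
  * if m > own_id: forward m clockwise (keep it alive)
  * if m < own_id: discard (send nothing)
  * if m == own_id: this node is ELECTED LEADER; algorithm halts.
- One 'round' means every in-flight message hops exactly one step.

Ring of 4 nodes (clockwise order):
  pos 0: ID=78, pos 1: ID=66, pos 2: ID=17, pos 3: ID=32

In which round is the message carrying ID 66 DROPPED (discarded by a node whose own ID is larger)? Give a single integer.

Answer: 3

Derivation:
Round 1: pos1(id66) recv 78: fwd; pos2(id17) recv 66: fwd; pos3(id32) recv 17: drop; pos0(id78) recv 32: drop
Round 2: pos2(id17) recv 78: fwd; pos3(id32) recv 66: fwd
Round 3: pos3(id32) recv 78: fwd; pos0(id78) recv 66: drop
Round 4: pos0(id78) recv 78: ELECTED
Message ID 66 originates at pos 1; dropped at pos 0 in round 3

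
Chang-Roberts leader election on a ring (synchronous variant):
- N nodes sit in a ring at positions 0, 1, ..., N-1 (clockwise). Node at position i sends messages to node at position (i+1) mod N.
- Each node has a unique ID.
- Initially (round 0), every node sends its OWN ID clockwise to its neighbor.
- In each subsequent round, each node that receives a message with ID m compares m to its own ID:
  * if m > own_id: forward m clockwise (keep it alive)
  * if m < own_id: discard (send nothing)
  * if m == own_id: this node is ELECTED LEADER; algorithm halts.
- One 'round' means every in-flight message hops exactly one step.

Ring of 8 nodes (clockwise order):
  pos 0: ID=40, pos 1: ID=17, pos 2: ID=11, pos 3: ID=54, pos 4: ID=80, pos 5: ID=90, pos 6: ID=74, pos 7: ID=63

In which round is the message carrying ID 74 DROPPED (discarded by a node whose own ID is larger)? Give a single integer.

Answer: 6

Derivation:
Round 1: pos1(id17) recv 40: fwd; pos2(id11) recv 17: fwd; pos3(id54) recv 11: drop; pos4(id80) recv 54: drop; pos5(id90) recv 80: drop; pos6(id74) recv 90: fwd; pos7(id63) recv 74: fwd; pos0(id40) recv 63: fwd
Round 2: pos2(id11) recv 40: fwd; pos3(id54) recv 17: drop; pos7(id63) recv 90: fwd; pos0(id40) recv 74: fwd; pos1(id17) recv 63: fwd
Round 3: pos3(id54) recv 40: drop; pos0(id40) recv 90: fwd; pos1(id17) recv 74: fwd; pos2(id11) recv 63: fwd
Round 4: pos1(id17) recv 90: fwd; pos2(id11) recv 74: fwd; pos3(id54) recv 63: fwd
Round 5: pos2(id11) recv 90: fwd; pos3(id54) recv 74: fwd; pos4(id80) recv 63: drop
Round 6: pos3(id54) recv 90: fwd; pos4(id80) recv 74: drop
Round 7: pos4(id80) recv 90: fwd
Round 8: pos5(id90) recv 90: ELECTED
Message ID 74 originates at pos 6; dropped at pos 4 in round 6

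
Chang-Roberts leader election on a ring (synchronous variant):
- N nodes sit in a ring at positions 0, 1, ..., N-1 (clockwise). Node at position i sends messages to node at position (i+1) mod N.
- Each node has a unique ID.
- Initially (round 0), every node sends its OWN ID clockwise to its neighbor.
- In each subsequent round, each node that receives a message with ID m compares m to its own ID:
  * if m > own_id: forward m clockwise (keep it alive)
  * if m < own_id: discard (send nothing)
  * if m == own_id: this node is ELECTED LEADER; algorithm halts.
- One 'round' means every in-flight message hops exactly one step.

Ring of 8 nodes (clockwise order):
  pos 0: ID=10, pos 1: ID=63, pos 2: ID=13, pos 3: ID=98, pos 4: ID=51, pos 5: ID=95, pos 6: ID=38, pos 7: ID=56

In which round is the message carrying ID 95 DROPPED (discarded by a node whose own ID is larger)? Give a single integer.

Round 1: pos1(id63) recv 10: drop; pos2(id13) recv 63: fwd; pos3(id98) recv 13: drop; pos4(id51) recv 98: fwd; pos5(id95) recv 51: drop; pos6(id38) recv 95: fwd; pos7(id56) recv 38: drop; pos0(id10) recv 56: fwd
Round 2: pos3(id98) recv 63: drop; pos5(id95) recv 98: fwd; pos7(id56) recv 95: fwd; pos1(id63) recv 56: drop
Round 3: pos6(id38) recv 98: fwd; pos0(id10) recv 95: fwd
Round 4: pos7(id56) recv 98: fwd; pos1(id63) recv 95: fwd
Round 5: pos0(id10) recv 98: fwd; pos2(id13) recv 95: fwd
Round 6: pos1(id63) recv 98: fwd; pos3(id98) recv 95: drop
Round 7: pos2(id13) recv 98: fwd
Round 8: pos3(id98) recv 98: ELECTED
Message ID 95 originates at pos 5; dropped at pos 3 in round 6

Answer: 6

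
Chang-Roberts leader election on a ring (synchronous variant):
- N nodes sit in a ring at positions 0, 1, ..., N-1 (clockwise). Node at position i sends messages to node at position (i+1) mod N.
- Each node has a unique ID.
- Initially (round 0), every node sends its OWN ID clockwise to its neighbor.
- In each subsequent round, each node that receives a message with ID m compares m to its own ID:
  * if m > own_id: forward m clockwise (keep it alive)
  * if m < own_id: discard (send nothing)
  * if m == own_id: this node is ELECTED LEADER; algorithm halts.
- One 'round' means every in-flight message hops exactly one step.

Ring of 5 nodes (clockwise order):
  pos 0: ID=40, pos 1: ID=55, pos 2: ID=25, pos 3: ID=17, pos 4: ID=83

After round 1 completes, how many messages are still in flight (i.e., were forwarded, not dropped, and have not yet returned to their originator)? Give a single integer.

Answer: 3

Derivation:
Round 1: pos1(id55) recv 40: drop; pos2(id25) recv 55: fwd; pos3(id17) recv 25: fwd; pos4(id83) recv 17: drop; pos0(id40) recv 83: fwd
After round 1: 3 messages still in flight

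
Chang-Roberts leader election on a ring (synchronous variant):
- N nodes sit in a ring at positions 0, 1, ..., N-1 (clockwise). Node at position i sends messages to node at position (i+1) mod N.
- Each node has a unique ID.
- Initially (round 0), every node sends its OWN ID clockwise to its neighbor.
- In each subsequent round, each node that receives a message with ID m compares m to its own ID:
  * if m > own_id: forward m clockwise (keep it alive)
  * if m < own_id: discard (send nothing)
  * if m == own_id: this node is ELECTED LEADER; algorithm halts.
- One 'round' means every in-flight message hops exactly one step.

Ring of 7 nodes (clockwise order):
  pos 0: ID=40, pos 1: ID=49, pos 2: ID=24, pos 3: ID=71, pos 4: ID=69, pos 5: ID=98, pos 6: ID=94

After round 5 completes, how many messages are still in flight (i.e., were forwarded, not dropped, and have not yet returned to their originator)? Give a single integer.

Round 1: pos1(id49) recv 40: drop; pos2(id24) recv 49: fwd; pos3(id71) recv 24: drop; pos4(id69) recv 71: fwd; pos5(id98) recv 69: drop; pos6(id94) recv 98: fwd; pos0(id40) recv 94: fwd
Round 2: pos3(id71) recv 49: drop; pos5(id98) recv 71: drop; pos0(id40) recv 98: fwd; pos1(id49) recv 94: fwd
Round 3: pos1(id49) recv 98: fwd; pos2(id24) recv 94: fwd
Round 4: pos2(id24) recv 98: fwd; pos3(id71) recv 94: fwd
Round 5: pos3(id71) recv 98: fwd; pos4(id69) recv 94: fwd
After round 5: 2 messages still in flight

Answer: 2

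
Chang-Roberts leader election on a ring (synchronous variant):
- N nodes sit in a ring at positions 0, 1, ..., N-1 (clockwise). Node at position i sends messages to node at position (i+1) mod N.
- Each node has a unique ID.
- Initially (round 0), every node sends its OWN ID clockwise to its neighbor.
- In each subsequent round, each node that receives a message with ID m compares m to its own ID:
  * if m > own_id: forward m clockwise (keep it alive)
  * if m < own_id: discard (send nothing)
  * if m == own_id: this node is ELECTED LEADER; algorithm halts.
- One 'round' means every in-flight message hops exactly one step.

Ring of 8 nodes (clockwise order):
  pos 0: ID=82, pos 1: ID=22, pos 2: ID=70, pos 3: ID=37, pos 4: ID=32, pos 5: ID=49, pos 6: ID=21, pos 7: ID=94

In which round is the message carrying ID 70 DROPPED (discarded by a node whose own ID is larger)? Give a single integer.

Answer: 5

Derivation:
Round 1: pos1(id22) recv 82: fwd; pos2(id70) recv 22: drop; pos3(id37) recv 70: fwd; pos4(id32) recv 37: fwd; pos5(id49) recv 32: drop; pos6(id21) recv 49: fwd; pos7(id94) recv 21: drop; pos0(id82) recv 94: fwd
Round 2: pos2(id70) recv 82: fwd; pos4(id32) recv 70: fwd; pos5(id49) recv 37: drop; pos7(id94) recv 49: drop; pos1(id22) recv 94: fwd
Round 3: pos3(id37) recv 82: fwd; pos5(id49) recv 70: fwd; pos2(id70) recv 94: fwd
Round 4: pos4(id32) recv 82: fwd; pos6(id21) recv 70: fwd; pos3(id37) recv 94: fwd
Round 5: pos5(id49) recv 82: fwd; pos7(id94) recv 70: drop; pos4(id32) recv 94: fwd
Round 6: pos6(id21) recv 82: fwd; pos5(id49) recv 94: fwd
Round 7: pos7(id94) recv 82: drop; pos6(id21) recv 94: fwd
Round 8: pos7(id94) recv 94: ELECTED
Message ID 70 originates at pos 2; dropped at pos 7 in round 5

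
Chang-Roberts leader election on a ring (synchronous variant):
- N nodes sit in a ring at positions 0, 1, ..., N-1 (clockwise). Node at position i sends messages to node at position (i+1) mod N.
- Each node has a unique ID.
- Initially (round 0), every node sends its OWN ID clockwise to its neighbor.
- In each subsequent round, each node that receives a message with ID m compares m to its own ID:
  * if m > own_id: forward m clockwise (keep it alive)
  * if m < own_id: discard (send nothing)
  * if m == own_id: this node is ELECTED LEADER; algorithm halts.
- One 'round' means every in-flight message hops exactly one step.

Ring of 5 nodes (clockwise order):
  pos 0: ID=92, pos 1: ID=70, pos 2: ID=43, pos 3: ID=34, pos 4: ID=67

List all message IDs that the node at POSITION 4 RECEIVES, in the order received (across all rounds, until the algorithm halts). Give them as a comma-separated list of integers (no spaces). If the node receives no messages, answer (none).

Answer: 34,43,70,92

Derivation:
Round 1: pos1(id70) recv 92: fwd; pos2(id43) recv 70: fwd; pos3(id34) recv 43: fwd; pos4(id67) recv 34: drop; pos0(id92) recv 67: drop
Round 2: pos2(id43) recv 92: fwd; pos3(id34) recv 70: fwd; pos4(id67) recv 43: drop
Round 3: pos3(id34) recv 92: fwd; pos4(id67) recv 70: fwd
Round 4: pos4(id67) recv 92: fwd; pos0(id92) recv 70: drop
Round 5: pos0(id92) recv 92: ELECTED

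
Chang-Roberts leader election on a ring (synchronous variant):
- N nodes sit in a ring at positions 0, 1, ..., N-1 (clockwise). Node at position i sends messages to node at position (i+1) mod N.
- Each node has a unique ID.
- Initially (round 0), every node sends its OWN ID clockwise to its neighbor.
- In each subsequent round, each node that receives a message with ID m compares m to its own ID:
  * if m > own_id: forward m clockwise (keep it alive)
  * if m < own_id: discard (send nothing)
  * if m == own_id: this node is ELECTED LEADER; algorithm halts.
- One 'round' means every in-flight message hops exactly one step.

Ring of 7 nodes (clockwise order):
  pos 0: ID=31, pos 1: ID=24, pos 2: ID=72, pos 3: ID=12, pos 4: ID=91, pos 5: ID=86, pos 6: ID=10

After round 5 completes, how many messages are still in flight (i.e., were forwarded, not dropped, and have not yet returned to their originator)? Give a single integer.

Round 1: pos1(id24) recv 31: fwd; pos2(id72) recv 24: drop; pos3(id12) recv 72: fwd; pos4(id91) recv 12: drop; pos5(id86) recv 91: fwd; pos6(id10) recv 86: fwd; pos0(id31) recv 10: drop
Round 2: pos2(id72) recv 31: drop; pos4(id91) recv 72: drop; pos6(id10) recv 91: fwd; pos0(id31) recv 86: fwd
Round 3: pos0(id31) recv 91: fwd; pos1(id24) recv 86: fwd
Round 4: pos1(id24) recv 91: fwd; pos2(id72) recv 86: fwd
Round 5: pos2(id72) recv 91: fwd; pos3(id12) recv 86: fwd
After round 5: 2 messages still in flight

Answer: 2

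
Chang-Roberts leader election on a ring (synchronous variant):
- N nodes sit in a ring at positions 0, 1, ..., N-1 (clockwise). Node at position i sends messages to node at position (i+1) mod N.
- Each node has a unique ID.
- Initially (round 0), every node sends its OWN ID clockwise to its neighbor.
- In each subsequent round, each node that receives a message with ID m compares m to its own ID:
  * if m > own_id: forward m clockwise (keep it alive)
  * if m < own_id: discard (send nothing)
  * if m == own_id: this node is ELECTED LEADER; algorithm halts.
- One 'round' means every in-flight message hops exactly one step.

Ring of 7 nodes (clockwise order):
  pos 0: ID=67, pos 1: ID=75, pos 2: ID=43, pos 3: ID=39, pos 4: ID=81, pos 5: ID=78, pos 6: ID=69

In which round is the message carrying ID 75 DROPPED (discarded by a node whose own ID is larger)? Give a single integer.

Round 1: pos1(id75) recv 67: drop; pos2(id43) recv 75: fwd; pos3(id39) recv 43: fwd; pos4(id81) recv 39: drop; pos5(id78) recv 81: fwd; pos6(id69) recv 78: fwd; pos0(id67) recv 69: fwd
Round 2: pos3(id39) recv 75: fwd; pos4(id81) recv 43: drop; pos6(id69) recv 81: fwd; pos0(id67) recv 78: fwd; pos1(id75) recv 69: drop
Round 3: pos4(id81) recv 75: drop; pos0(id67) recv 81: fwd; pos1(id75) recv 78: fwd
Round 4: pos1(id75) recv 81: fwd; pos2(id43) recv 78: fwd
Round 5: pos2(id43) recv 81: fwd; pos3(id39) recv 78: fwd
Round 6: pos3(id39) recv 81: fwd; pos4(id81) recv 78: drop
Round 7: pos4(id81) recv 81: ELECTED
Message ID 75 originates at pos 1; dropped at pos 4 in round 3

Answer: 3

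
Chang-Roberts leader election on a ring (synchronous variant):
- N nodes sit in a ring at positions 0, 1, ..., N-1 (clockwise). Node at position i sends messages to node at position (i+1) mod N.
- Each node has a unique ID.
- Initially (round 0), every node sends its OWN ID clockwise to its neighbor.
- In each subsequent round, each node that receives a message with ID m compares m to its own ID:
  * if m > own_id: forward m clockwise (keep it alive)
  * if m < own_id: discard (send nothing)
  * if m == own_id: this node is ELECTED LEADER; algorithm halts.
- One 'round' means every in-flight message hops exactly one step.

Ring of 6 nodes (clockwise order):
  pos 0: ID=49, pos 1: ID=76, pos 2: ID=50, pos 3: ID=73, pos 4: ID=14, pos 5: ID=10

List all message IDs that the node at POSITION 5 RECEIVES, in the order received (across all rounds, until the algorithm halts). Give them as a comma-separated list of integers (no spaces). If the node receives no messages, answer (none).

Round 1: pos1(id76) recv 49: drop; pos2(id50) recv 76: fwd; pos3(id73) recv 50: drop; pos4(id14) recv 73: fwd; pos5(id10) recv 14: fwd; pos0(id49) recv 10: drop
Round 2: pos3(id73) recv 76: fwd; pos5(id10) recv 73: fwd; pos0(id49) recv 14: drop
Round 3: pos4(id14) recv 76: fwd; pos0(id49) recv 73: fwd
Round 4: pos5(id10) recv 76: fwd; pos1(id76) recv 73: drop
Round 5: pos0(id49) recv 76: fwd
Round 6: pos1(id76) recv 76: ELECTED

Answer: 14,73,76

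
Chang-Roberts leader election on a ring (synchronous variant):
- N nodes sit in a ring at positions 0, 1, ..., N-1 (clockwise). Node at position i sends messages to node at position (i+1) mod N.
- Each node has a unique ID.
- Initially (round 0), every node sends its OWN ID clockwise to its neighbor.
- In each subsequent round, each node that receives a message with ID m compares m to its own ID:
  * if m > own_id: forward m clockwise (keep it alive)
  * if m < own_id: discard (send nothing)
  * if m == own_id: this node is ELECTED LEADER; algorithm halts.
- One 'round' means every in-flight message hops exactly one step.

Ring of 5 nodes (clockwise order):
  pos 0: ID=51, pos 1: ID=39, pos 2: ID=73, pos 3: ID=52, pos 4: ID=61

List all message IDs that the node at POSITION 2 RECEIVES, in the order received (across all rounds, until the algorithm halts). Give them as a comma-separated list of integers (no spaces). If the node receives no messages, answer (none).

Answer: 39,51,61,73

Derivation:
Round 1: pos1(id39) recv 51: fwd; pos2(id73) recv 39: drop; pos3(id52) recv 73: fwd; pos4(id61) recv 52: drop; pos0(id51) recv 61: fwd
Round 2: pos2(id73) recv 51: drop; pos4(id61) recv 73: fwd; pos1(id39) recv 61: fwd
Round 3: pos0(id51) recv 73: fwd; pos2(id73) recv 61: drop
Round 4: pos1(id39) recv 73: fwd
Round 5: pos2(id73) recv 73: ELECTED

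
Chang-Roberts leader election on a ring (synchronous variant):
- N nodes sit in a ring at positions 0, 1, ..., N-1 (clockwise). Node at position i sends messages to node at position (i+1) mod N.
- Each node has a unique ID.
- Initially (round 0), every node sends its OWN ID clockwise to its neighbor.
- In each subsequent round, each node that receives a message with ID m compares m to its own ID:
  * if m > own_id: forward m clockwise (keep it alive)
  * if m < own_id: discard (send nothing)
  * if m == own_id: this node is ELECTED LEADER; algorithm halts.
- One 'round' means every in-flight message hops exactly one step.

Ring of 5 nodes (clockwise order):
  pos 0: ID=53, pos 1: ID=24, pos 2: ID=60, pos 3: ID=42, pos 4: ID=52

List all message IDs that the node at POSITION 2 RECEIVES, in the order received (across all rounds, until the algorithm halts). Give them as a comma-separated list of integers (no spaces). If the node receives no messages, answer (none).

Round 1: pos1(id24) recv 53: fwd; pos2(id60) recv 24: drop; pos3(id42) recv 60: fwd; pos4(id52) recv 42: drop; pos0(id53) recv 52: drop
Round 2: pos2(id60) recv 53: drop; pos4(id52) recv 60: fwd
Round 3: pos0(id53) recv 60: fwd
Round 4: pos1(id24) recv 60: fwd
Round 5: pos2(id60) recv 60: ELECTED

Answer: 24,53,60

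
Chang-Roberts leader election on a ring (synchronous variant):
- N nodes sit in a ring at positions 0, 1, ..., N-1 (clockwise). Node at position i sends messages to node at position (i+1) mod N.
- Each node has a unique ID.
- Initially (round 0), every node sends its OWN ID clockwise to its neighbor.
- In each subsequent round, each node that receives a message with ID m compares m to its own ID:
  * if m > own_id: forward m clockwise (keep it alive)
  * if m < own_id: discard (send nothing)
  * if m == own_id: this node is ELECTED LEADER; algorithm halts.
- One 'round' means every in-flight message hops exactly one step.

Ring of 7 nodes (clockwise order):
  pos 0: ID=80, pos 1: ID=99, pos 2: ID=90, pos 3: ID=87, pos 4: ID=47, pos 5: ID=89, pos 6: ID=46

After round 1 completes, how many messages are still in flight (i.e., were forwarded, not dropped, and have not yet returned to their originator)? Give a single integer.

Answer: 4

Derivation:
Round 1: pos1(id99) recv 80: drop; pos2(id90) recv 99: fwd; pos3(id87) recv 90: fwd; pos4(id47) recv 87: fwd; pos5(id89) recv 47: drop; pos6(id46) recv 89: fwd; pos0(id80) recv 46: drop
After round 1: 4 messages still in flight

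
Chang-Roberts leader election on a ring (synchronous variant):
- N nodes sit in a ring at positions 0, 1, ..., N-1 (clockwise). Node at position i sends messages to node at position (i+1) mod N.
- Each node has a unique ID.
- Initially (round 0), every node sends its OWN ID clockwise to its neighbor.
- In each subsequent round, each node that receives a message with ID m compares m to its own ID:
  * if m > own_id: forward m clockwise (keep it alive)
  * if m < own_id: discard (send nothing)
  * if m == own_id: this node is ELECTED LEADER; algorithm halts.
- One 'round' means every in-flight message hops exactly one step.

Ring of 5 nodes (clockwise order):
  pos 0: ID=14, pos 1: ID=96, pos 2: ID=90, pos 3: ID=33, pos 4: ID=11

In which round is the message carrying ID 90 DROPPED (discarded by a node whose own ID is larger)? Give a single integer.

Answer: 4

Derivation:
Round 1: pos1(id96) recv 14: drop; pos2(id90) recv 96: fwd; pos3(id33) recv 90: fwd; pos4(id11) recv 33: fwd; pos0(id14) recv 11: drop
Round 2: pos3(id33) recv 96: fwd; pos4(id11) recv 90: fwd; pos0(id14) recv 33: fwd
Round 3: pos4(id11) recv 96: fwd; pos0(id14) recv 90: fwd; pos1(id96) recv 33: drop
Round 4: pos0(id14) recv 96: fwd; pos1(id96) recv 90: drop
Round 5: pos1(id96) recv 96: ELECTED
Message ID 90 originates at pos 2; dropped at pos 1 in round 4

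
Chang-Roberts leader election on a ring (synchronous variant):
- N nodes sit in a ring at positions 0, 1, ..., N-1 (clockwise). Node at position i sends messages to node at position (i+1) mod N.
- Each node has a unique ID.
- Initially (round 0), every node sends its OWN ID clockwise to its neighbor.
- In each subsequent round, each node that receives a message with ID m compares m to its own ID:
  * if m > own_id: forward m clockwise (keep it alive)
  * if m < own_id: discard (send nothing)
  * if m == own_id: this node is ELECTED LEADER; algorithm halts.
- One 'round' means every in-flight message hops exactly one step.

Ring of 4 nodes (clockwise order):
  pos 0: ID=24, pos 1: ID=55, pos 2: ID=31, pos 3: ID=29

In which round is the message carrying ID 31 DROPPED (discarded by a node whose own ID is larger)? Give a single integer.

Answer: 3

Derivation:
Round 1: pos1(id55) recv 24: drop; pos2(id31) recv 55: fwd; pos3(id29) recv 31: fwd; pos0(id24) recv 29: fwd
Round 2: pos3(id29) recv 55: fwd; pos0(id24) recv 31: fwd; pos1(id55) recv 29: drop
Round 3: pos0(id24) recv 55: fwd; pos1(id55) recv 31: drop
Round 4: pos1(id55) recv 55: ELECTED
Message ID 31 originates at pos 2; dropped at pos 1 in round 3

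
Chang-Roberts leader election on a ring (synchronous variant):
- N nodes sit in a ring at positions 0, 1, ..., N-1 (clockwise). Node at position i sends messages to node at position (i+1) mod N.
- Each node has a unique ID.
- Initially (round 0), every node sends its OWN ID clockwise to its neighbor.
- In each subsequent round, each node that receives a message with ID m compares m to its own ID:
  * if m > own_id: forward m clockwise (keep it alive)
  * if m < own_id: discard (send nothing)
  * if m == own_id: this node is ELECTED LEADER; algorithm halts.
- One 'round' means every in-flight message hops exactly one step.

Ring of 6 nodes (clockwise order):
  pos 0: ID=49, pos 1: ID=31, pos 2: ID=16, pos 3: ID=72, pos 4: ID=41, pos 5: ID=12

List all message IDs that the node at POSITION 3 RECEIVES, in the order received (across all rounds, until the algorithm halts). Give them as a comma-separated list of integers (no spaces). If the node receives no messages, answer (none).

Answer: 16,31,49,72

Derivation:
Round 1: pos1(id31) recv 49: fwd; pos2(id16) recv 31: fwd; pos3(id72) recv 16: drop; pos4(id41) recv 72: fwd; pos5(id12) recv 41: fwd; pos0(id49) recv 12: drop
Round 2: pos2(id16) recv 49: fwd; pos3(id72) recv 31: drop; pos5(id12) recv 72: fwd; pos0(id49) recv 41: drop
Round 3: pos3(id72) recv 49: drop; pos0(id49) recv 72: fwd
Round 4: pos1(id31) recv 72: fwd
Round 5: pos2(id16) recv 72: fwd
Round 6: pos3(id72) recv 72: ELECTED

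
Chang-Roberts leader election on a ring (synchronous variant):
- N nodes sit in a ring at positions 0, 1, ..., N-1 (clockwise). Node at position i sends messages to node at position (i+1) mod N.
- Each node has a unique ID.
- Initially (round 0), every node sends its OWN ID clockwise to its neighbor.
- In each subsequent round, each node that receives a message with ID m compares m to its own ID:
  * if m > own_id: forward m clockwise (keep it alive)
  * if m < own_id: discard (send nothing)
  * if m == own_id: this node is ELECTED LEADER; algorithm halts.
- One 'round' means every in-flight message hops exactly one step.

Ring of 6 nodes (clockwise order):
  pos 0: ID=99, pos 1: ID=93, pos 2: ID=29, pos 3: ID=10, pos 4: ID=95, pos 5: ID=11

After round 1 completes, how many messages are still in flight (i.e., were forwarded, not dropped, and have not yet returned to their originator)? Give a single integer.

Answer: 4

Derivation:
Round 1: pos1(id93) recv 99: fwd; pos2(id29) recv 93: fwd; pos3(id10) recv 29: fwd; pos4(id95) recv 10: drop; pos5(id11) recv 95: fwd; pos0(id99) recv 11: drop
After round 1: 4 messages still in flight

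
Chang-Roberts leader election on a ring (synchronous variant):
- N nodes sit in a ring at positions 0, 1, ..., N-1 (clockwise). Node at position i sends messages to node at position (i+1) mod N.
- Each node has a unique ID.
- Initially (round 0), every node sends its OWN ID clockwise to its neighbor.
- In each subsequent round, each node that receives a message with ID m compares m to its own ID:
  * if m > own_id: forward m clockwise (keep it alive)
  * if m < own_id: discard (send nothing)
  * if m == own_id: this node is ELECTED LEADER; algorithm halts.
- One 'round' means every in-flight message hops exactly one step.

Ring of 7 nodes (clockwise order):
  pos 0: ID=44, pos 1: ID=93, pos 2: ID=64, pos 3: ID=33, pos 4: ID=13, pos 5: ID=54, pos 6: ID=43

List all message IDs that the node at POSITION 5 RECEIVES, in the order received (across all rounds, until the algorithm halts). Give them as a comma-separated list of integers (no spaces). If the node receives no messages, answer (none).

Round 1: pos1(id93) recv 44: drop; pos2(id64) recv 93: fwd; pos3(id33) recv 64: fwd; pos4(id13) recv 33: fwd; pos5(id54) recv 13: drop; pos6(id43) recv 54: fwd; pos0(id44) recv 43: drop
Round 2: pos3(id33) recv 93: fwd; pos4(id13) recv 64: fwd; pos5(id54) recv 33: drop; pos0(id44) recv 54: fwd
Round 3: pos4(id13) recv 93: fwd; pos5(id54) recv 64: fwd; pos1(id93) recv 54: drop
Round 4: pos5(id54) recv 93: fwd; pos6(id43) recv 64: fwd
Round 5: pos6(id43) recv 93: fwd; pos0(id44) recv 64: fwd
Round 6: pos0(id44) recv 93: fwd; pos1(id93) recv 64: drop
Round 7: pos1(id93) recv 93: ELECTED

Answer: 13,33,64,93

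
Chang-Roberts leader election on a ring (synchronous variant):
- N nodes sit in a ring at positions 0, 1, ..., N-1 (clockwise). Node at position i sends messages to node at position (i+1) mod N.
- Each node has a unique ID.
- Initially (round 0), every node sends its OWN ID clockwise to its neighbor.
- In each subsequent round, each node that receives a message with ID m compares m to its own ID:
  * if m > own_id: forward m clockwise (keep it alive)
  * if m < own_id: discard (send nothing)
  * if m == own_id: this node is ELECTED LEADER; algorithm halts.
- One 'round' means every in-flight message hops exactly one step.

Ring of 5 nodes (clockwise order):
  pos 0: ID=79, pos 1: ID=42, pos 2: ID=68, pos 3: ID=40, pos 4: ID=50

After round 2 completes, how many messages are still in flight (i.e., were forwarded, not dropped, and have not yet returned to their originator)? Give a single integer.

Answer: 2

Derivation:
Round 1: pos1(id42) recv 79: fwd; pos2(id68) recv 42: drop; pos3(id40) recv 68: fwd; pos4(id50) recv 40: drop; pos0(id79) recv 50: drop
Round 2: pos2(id68) recv 79: fwd; pos4(id50) recv 68: fwd
After round 2: 2 messages still in flight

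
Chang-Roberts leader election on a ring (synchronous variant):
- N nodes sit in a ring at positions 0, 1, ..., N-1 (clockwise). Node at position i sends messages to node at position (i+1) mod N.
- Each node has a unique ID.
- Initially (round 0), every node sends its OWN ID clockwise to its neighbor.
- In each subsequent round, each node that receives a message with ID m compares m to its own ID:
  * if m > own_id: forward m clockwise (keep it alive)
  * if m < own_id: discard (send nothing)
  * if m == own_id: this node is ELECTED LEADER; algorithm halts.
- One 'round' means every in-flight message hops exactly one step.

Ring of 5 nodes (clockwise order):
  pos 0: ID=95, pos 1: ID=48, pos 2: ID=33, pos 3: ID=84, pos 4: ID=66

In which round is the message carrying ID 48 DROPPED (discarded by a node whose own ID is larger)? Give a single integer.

Round 1: pos1(id48) recv 95: fwd; pos2(id33) recv 48: fwd; pos3(id84) recv 33: drop; pos4(id66) recv 84: fwd; pos0(id95) recv 66: drop
Round 2: pos2(id33) recv 95: fwd; pos3(id84) recv 48: drop; pos0(id95) recv 84: drop
Round 3: pos3(id84) recv 95: fwd
Round 4: pos4(id66) recv 95: fwd
Round 5: pos0(id95) recv 95: ELECTED
Message ID 48 originates at pos 1; dropped at pos 3 in round 2

Answer: 2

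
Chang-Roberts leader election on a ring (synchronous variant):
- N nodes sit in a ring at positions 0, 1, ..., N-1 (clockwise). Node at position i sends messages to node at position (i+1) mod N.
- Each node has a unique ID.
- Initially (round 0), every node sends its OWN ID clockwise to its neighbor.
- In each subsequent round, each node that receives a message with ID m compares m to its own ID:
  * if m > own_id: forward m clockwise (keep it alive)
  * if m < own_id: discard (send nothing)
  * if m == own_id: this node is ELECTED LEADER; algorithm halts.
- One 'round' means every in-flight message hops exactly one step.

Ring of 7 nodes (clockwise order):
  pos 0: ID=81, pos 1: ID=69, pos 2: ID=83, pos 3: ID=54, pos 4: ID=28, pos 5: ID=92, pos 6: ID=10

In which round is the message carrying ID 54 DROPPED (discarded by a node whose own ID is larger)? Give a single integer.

Answer: 2

Derivation:
Round 1: pos1(id69) recv 81: fwd; pos2(id83) recv 69: drop; pos3(id54) recv 83: fwd; pos4(id28) recv 54: fwd; pos5(id92) recv 28: drop; pos6(id10) recv 92: fwd; pos0(id81) recv 10: drop
Round 2: pos2(id83) recv 81: drop; pos4(id28) recv 83: fwd; pos5(id92) recv 54: drop; pos0(id81) recv 92: fwd
Round 3: pos5(id92) recv 83: drop; pos1(id69) recv 92: fwd
Round 4: pos2(id83) recv 92: fwd
Round 5: pos3(id54) recv 92: fwd
Round 6: pos4(id28) recv 92: fwd
Round 7: pos5(id92) recv 92: ELECTED
Message ID 54 originates at pos 3; dropped at pos 5 in round 2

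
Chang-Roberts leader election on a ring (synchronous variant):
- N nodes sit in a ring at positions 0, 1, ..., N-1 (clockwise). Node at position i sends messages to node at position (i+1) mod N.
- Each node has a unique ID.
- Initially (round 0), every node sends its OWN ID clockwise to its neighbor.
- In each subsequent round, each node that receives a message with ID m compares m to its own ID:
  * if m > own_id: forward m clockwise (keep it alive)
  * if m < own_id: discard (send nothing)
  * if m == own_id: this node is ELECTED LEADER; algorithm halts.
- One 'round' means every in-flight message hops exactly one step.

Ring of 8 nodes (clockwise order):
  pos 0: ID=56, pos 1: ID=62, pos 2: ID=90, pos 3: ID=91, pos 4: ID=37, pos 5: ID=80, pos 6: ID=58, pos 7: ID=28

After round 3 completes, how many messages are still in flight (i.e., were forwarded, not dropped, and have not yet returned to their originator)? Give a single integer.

Answer: 2

Derivation:
Round 1: pos1(id62) recv 56: drop; pos2(id90) recv 62: drop; pos3(id91) recv 90: drop; pos4(id37) recv 91: fwd; pos5(id80) recv 37: drop; pos6(id58) recv 80: fwd; pos7(id28) recv 58: fwd; pos0(id56) recv 28: drop
Round 2: pos5(id80) recv 91: fwd; pos7(id28) recv 80: fwd; pos0(id56) recv 58: fwd
Round 3: pos6(id58) recv 91: fwd; pos0(id56) recv 80: fwd; pos1(id62) recv 58: drop
After round 3: 2 messages still in flight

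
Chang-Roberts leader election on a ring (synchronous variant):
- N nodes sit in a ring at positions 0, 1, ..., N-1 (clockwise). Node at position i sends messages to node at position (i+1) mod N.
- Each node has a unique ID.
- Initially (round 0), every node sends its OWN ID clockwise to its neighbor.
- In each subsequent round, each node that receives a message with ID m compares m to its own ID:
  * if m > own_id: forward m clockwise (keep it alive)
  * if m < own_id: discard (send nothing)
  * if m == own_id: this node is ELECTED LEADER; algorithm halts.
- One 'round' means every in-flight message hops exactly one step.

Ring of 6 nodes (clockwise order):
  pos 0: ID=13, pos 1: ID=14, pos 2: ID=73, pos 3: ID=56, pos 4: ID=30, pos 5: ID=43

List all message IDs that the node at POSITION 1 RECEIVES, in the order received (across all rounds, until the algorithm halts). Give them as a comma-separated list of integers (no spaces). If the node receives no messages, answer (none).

Answer: 13,43,56,73

Derivation:
Round 1: pos1(id14) recv 13: drop; pos2(id73) recv 14: drop; pos3(id56) recv 73: fwd; pos4(id30) recv 56: fwd; pos5(id43) recv 30: drop; pos0(id13) recv 43: fwd
Round 2: pos4(id30) recv 73: fwd; pos5(id43) recv 56: fwd; pos1(id14) recv 43: fwd
Round 3: pos5(id43) recv 73: fwd; pos0(id13) recv 56: fwd; pos2(id73) recv 43: drop
Round 4: pos0(id13) recv 73: fwd; pos1(id14) recv 56: fwd
Round 5: pos1(id14) recv 73: fwd; pos2(id73) recv 56: drop
Round 6: pos2(id73) recv 73: ELECTED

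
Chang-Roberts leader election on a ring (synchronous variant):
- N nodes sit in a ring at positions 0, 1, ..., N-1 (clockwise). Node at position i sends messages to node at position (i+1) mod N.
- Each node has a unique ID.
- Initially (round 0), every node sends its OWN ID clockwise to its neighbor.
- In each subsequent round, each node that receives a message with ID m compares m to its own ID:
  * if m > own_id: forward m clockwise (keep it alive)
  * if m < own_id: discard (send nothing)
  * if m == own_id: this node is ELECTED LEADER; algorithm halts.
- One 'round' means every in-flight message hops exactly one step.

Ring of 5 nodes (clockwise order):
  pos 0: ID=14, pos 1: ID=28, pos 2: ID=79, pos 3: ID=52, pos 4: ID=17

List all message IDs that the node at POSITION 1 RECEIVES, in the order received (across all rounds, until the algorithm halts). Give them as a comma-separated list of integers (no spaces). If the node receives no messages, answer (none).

Round 1: pos1(id28) recv 14: drop; pos2(id79) recv 28: drop; pos3(id52) recv 79: fwd; pos4(id17) recv 52: fwd; pos0(id14) recv 17: fwd
Round 2: pos4(id17) recv 79: fwd; pos0(id14) recv 52: fwd; pos1(id28) recv 17: drop
Round 3: pos0(id14) recv 79: fwd; pos1(id28) recv 52: fwd
Round 4: pos1(id28) recv 79: fwd; pos2(id79) recv 52: drop
Round 5: pos2(id79) recv 79: ELECTED

Answer: 14,17,52,79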